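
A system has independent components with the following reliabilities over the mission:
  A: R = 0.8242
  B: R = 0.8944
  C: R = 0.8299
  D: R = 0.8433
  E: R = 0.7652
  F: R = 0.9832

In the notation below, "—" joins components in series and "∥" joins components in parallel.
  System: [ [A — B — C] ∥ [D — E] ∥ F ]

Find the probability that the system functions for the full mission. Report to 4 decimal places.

Series (A, B, and C): 0.824200 × 0.894400 × 0.829900 = 0.611773
Series (D and E): 0.843300 × 0.765200 = 0.645293
Parallel ([0.611773], [0.645293], and F): 1 − (1 − 0.611773)(1 − 0.645293)(1 − 0.983200) = 0.9977

0.9977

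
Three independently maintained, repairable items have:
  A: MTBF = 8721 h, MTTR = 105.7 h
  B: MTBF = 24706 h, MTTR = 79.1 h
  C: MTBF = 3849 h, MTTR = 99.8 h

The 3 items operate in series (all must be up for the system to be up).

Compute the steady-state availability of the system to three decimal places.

0.960

A(A) = MTBF/(MTBF+MTTR) = 8721/(8721+105.7) = 0.988025
A(B) = MTBF/(MTBF+MTTR) = 24706/(24706+79.1) = 0.996809
A(C) = MTBF/(MTBF+MTTR) = 3849/(3849+99.8) = 0.974726
Series availability: 0.988025 × 0.996809 × 0.974726 = 0.960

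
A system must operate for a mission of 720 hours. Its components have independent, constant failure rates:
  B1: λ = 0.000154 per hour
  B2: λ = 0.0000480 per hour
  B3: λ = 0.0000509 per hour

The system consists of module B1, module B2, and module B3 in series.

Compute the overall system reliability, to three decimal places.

R(B1) = exp(−0.000154 × 720) = 0.89505
R(B2) = exp(−0.0000480 × 720) = 0.96603
R(B3) = exp(−0.0000509 × 720) = 0.96402
Series (B1, B2, and B3): 0.89505 × 0.96603 × 0.96402 = 0.834

0.834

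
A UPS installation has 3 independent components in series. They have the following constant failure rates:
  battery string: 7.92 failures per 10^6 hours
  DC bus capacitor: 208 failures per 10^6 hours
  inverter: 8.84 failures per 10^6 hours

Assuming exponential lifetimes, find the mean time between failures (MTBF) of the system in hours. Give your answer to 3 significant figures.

Series of exponential components: λ_sys = Σ λ_i
λ_sys = 0.00000792 + 0.000208 + 0.00000884 = 2.2476e-04 /h
MTBF = 1 / λ_sys = 4450 h

4450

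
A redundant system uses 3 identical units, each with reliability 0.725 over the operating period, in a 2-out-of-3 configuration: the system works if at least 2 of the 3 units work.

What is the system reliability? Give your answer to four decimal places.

0.8147

R = Σ_{i=2}^{3} C(3,i) p^i (1−p)^{3−i} with p = 0.725
C(3,2)·0.725^2·0.275^1 = 0.433641
C(3,3)·0.725^3·0.275^0 = 0.381078
Sum = 0.8147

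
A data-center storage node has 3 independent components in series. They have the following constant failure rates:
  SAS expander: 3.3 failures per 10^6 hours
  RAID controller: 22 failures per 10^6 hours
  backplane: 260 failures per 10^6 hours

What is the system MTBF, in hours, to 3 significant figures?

3510

Series of exponential components: λ_sys = Σ λ_i
λ_sys = 0.0000033 + 0.000022 + 0.00026 = 2.8530e-04 /h
MTBF = 1 / λ_sys = 3510 h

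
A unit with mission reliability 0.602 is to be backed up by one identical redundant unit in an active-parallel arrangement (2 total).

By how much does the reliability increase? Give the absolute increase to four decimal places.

0.2396

R_before = 0.602
R_after = 1 − (1 − 0.602)^2 = 0.8416
ΔR = 0.8416 − 0.602 = 0.2396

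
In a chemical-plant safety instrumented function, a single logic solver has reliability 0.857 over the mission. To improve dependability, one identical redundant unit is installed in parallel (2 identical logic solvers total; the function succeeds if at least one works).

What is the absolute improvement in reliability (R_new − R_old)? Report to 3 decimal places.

R_before = 0.857
R_after = 1 − (1 − 0.857)^2 = 0.980
ΔR = 0.980 − 0.857 = 0.123

0.123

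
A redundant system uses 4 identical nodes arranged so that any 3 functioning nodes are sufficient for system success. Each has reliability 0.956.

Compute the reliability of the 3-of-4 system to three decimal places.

0.989

R = Σ_{i=3}^{4} C(4,i) p^i (1−p)^{4−i} with p = 0.956
C(4,3)·0.956^3·0.044^1 = 0.15378
C(4,4)·0.956^4·0.044^0 = 0.83528
Sum = 0.989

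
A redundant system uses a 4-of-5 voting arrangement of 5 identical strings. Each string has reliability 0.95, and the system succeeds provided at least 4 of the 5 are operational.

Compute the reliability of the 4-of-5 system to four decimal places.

0.9774

R = Σ_{i=4}^{5} C(5,i) p^i (1−p)^{5−i} with p = 0.95
C(5,4)·0.95^4·0.05^1 = 0.203627
C(5,5)·0.95^5·0.05^0 = 0.773781
Sum = 0.9774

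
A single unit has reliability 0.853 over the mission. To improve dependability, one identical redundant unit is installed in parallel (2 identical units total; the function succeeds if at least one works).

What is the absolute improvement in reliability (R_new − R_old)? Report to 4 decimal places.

0.1254

R_before = 0.853
R_after = 1 − (1 − 0.853)^2 = 0.9784
ΔR = 0.9784 − 0.853 = 0.1254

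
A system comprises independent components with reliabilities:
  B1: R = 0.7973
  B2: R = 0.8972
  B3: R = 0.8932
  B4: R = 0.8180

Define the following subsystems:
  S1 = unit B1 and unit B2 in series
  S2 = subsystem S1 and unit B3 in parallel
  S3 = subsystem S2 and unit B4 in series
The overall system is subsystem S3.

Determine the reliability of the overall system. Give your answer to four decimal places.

0.7931

Series (B1 and B2): 0.797300 × 0.897200 = 0.715338
Parallel ([0.715338] and B3): 1 − (1 − 0.715338)(1 − 0.893200) = 0.969598
Series ([0.969598] and B4): 0.969598 × 0.818000 = 0.7931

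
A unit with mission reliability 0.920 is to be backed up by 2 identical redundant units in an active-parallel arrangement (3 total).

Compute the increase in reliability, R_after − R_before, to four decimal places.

R_before = 0.920
R_after = 1 − (1 − 0.920)^3 = 0.9995
ΔR = 0.9995 − 0.920 = 0.0795

0.0795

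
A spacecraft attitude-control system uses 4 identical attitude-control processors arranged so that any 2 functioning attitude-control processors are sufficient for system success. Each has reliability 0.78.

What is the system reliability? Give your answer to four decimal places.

R = Σ_{i=2}^{4} C(4,i) p^i (1−p)^{4−i} with p = 0.78
C(4,2)·0.78^2·0.22^2 = 0.176679
C(4,3)·0.78^3·0.22^1 = 0.417606
C(4,4)·0.78^4·0.22^0 = 0.370151
Sum = 0.9644

0.9644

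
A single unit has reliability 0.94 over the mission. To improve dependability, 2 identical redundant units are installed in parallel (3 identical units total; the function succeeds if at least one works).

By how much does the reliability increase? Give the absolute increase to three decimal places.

0.060

R_before = 0.94
R_after = 1 − (1 − 0.94)^3 = 1.000
ΔR = 1.000 − 0.94 = 0.060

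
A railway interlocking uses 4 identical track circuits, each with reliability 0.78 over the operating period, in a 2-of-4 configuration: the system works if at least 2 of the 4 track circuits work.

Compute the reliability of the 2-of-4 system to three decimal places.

0.964

R = Σ_{i=2}^{4} C(4,i) p^i (1−p)^{4−i} with p = 0.78
C(4,2)·0.78^2·0.22^2 = 0.17668
C(4,3)·0.78^3·0.22^1 = 0.41761
C(4,4)·0.78^4·0.22^0 = 0.37015
Sum = 0.964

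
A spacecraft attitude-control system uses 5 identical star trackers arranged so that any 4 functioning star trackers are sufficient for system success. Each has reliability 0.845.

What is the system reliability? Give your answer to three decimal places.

0.826

R = Σ_{i=4}^{5} C(5,i) p^i (1−p)^{5−i} with p = 0.845
C(5,4)·0.845^4·0.155^1 = 0.39512
C(5,5)·0.845^5·0.155^0 = 0.43081
Sum = 0.826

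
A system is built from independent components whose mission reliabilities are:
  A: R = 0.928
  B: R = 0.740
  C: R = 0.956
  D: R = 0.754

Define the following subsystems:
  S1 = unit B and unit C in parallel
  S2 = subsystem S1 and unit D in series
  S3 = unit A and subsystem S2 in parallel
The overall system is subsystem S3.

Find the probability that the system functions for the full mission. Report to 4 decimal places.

0.9817

Parallel (B and C): 1 − (1 − 0.740000)(1 − 0.956000) = 0.988560
Series ([0.988560] and D): 0.988560 × 0.754000 = 0.745374
Parallel (A and [0.745374]): 1 − (1 − 0.928000)(1 − 0.745374) = 0.9817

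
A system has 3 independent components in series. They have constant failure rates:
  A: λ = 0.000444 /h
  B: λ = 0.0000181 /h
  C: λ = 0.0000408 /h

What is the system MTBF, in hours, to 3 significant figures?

1990

Series of exponential components: λ_sys = Σ λ_i
λ_sys = 0.000444 + 0.0000181 + 0.0000408 = 5.0290e-04 /h
MTBF = 1 / λ_sys = 1990 h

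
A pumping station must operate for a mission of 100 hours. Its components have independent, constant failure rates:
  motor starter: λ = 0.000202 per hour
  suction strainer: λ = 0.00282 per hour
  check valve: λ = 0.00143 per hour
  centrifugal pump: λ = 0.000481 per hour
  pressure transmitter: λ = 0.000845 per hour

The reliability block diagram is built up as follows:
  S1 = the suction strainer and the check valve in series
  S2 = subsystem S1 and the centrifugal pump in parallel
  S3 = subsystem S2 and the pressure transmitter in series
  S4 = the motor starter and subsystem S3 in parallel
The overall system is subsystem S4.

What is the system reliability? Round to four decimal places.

R(motor starter) = exp(−0.000202 × 100) = 0.980003
R(suction strainer) = exp(−0.00282 × 100) = 0.754274
R(check valve) = exp(−0.00143 × 100) = 0.866754
R(centrifugal pump) = exp(−0.000481 × 100) = 0.953038
R(pressure transmitter) = exp(−0.000845 × 100) = 0.918972
Series (suction strainer and check valve): 0.754274 × 0.866754 = 0.653770
Parallel ([0.653770] and centrifugal pump): 1 − (1 − 0.653770)(1 − 0.953038) = 0.983740
Series ([0.983740] and pressure transmitter): 0.983740 × 0.918972 = 0.904030
Parallel (motor starter and [0.904030]): 1 − (1 − 0.980003)(1 − 0.904030) = 0.9981

0.9981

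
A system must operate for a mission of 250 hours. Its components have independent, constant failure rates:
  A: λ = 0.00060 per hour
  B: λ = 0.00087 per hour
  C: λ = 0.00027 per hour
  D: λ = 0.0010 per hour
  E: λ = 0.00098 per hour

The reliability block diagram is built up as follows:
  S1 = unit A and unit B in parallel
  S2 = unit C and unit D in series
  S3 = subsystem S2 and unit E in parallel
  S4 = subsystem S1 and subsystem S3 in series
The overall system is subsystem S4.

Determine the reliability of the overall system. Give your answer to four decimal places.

R(A) = exp(−0.00060 × 250) = 0.860708
R(B) = exp(−0.00087 × 250) = 0.804528
R(C) = exp(−0.00027 × 250) = 0.934728
R(D) = exp(−0.0010 × 250) = 0.778801
R(E) = exp(−0.00098 × 250) = 0.782705
Parallel (A and B): 1 − (1 − 0.860708)(1 − 0.804528) = 0.972772
Series (C and D): 0.934728 × 0.778801 = 0.727967
Parallel ([0.727967] and E): 1 − (1 − 0.727967)(1 − 0.782705) = 0.940889
Series ([0.972772] and [0.940889]): 0.972772 × 0.940889 = 0.9153

0.9153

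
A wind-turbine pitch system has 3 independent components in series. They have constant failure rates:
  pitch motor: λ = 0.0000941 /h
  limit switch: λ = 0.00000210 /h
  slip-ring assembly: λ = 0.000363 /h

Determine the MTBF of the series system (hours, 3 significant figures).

Series of exponential components: λ_sys = Σ λ_i
λ_sys = 0.0000941 + 0.00000210 + 0.000363 = 4.5920e-04 /h
MTBF = 1 / λ_sys = 2180 h

2180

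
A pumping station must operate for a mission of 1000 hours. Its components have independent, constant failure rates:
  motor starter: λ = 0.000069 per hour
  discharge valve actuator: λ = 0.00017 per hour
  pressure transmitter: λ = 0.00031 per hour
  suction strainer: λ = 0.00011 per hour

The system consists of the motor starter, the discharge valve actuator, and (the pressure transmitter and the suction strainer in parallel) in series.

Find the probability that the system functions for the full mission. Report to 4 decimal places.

R(motor starter) = exp(−0.000069 × 1000) = 0.933327
R(discharge valve actuator) = exp(−0.00017 × 1000) = 0.843665
R(pressure transmitter) = exp(−0.00031 × 1000) = 0.733447
R(suction strainer) = exp(−0.00011 × 1000) = 0.895834
Parallel (pressure transmitter and suction strainer): 1 − (1 − 0.733447)(1 − 0.895834) = 0.972234
Series (motor starter, discharge valve actuator, and [0.972234]): 0.933327 × 0.843665 × 0.972234 = 0.7656

0.7656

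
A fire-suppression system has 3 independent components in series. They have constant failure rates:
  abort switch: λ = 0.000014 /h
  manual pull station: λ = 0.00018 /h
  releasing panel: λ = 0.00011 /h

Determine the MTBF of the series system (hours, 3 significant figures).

Series of exponential components: λ_sys = Σ λ_i
λ_sys = 0.000014 + 0.00018 + 0.00011 = 3.0400e-04 /h
MTBF = 1 / λ_sys = 3290 h

3290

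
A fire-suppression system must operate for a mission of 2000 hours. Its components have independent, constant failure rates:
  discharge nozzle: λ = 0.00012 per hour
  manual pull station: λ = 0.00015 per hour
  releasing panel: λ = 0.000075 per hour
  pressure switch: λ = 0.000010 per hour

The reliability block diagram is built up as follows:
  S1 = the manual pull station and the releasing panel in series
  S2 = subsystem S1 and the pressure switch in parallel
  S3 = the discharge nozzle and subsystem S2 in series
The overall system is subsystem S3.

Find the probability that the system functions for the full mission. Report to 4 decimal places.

R(discharge nozzle) = exp(−0.00012 × 2000) = 0.786628
R(manual pull station) = exp(−0.00015 × 2000) = 0.740818
R(releasing panel) = exp(−0.000075 × 2000) = 0.860708
R(pressure switch) = exp(−0.000010 × 2000) = 0.980199
Series (manual pull station and releasing panel): 0.740818 × 0.860708 = 0.637628
Parallel ([0.637628] and pressure switch): 1 − (1 − 0.637628)(1 − 0.980199) = 0.992825
Series (discharge nozzle and [0.992825]): 0.786628 × 0.992825 = 0.7810

0.7810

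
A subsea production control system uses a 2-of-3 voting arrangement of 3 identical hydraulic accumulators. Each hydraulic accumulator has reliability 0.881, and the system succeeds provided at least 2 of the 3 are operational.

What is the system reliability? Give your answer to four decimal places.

0.9609

R = Σ_{i=2}^{3} C(3,i) p^i (1−p)^{3−i} with p = 0.881
C(3,2)·0.881^2·0.119^1 = 0.277089
C(3,3)·0.881^3·0.119^0 = 0.683798
Sum = 0.9609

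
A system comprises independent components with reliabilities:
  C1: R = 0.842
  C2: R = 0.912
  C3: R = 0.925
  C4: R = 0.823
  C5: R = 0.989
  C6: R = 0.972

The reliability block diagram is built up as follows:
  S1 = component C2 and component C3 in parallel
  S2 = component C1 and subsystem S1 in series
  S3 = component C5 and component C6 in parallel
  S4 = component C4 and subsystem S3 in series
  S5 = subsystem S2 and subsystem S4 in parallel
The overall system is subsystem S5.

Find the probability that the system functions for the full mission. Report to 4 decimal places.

Parallel (C2 and C3): 1 − (1 − 0.912000)(1 − 0.925000) = 0.993400
Series (C1 and [0.993400]): 0.842000 × 0.993400 = 0.836443
Parallel (C5 and C6): 1 − (1 − 0.989000)(1 − 0.972000) = 0.999692
Series (C4 and [0.999692]): 0.823000 × 0.999692 = 0.822747
Parallel ([0.836443] and [0.822747]): 1 − (1 − 0.836443)(1 − 0.822747) = 0.9710

0.9710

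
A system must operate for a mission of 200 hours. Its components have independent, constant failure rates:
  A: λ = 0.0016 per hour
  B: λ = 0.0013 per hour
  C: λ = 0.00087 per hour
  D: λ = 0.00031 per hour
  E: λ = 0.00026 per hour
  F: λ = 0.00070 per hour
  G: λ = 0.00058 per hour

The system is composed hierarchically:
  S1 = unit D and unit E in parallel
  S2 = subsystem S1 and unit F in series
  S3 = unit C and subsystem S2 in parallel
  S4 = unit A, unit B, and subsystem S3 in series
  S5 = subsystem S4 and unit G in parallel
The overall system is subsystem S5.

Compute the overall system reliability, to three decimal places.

R(A) = exp(−0.0016 × 200) = 0.72615
R(B) = exp(−0.0013 × 200) = 0.77105
R(C) = exp(−0.00087 × 200) = 0.84030
R(D) = exp(−0.00031 × 200) = 0.93988
R(E) = exp(−0.00026 × 200) = 0.94933
R(F) = exp(−0.00070 × 200) = 0.86936
R(G) = exp(−0.00058 × 200) = 0.89048
Parallel (D and E): 1 − (1 − 0.93988)(1 − 0.94933) = 0.99695
Series ([0.99695] and F): 0.99695 × 0.86936 = 0.86671
Parallel (C and [0.86671]): 1 − (1 − 0.84030)(1 − 0.86671) = 0.97871
Series (A, B, and [0.97871]): 0.72615 × 0.77105 × 0.97871 = 0.54798
Parallel ([0.54798] and G): 1 − (1 − 0.54798)(1 − 0.89048) = 0.950

0.950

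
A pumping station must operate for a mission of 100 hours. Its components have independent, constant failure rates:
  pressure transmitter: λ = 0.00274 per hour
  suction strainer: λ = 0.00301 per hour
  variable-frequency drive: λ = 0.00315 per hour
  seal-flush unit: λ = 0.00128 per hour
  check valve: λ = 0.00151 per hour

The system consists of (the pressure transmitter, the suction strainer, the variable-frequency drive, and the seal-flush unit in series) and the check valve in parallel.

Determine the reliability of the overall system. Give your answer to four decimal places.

0.9105

R(pressure transmitter) = exp(−0.00274 × 100) = 0.760332
R(suction strainer) = exp(−0.00301 × 100) = 0.740078
R(variable-frequency drive) = exp(−0.00315 × 100) = 0.729789
R(seal-flush unit) = exp(−0.00128 × 100) = 0.879853
R(check valve) = exp(−0.00151 × 100) = 0.859848
Series (pressure transmitter, suction strainer, variable-frequency drive, and seal-flush unit): 0.760332 × 0.740078 × 0.729789 × 0.879853 = 0.361317
Parallel ([0.361317] and check valve): 1 − (1 − 0.361317)(1 − 0.859848) = 0.9105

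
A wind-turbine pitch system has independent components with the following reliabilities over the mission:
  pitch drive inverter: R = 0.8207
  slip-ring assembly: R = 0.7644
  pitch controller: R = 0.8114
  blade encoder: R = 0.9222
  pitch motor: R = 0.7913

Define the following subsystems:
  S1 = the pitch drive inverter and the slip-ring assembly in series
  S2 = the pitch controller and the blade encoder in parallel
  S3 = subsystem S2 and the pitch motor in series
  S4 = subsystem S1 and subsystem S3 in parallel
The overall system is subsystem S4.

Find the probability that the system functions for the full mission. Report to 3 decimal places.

0.918

Series (pitch drive inverter and slip-ring assembly): 0.82070 × 0.76440 = 0.62734
Parallel (pitch controller and blade encoder): 1 − (1 − 0.81140)(1 − 0.92220) = 0.98533
Series ([0.98533] and pitch motor): 0.98533 × 0.79130 = 0.77969
Parallel ([0.62734] and [0.77969]): 1 − (1 − 0.62734)(1 − 0.77969) = 0.918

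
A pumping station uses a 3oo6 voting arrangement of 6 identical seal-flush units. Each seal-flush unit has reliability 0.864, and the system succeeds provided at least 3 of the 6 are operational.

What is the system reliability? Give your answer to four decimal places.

0.9959

R = Σ_{i=3}^{6} C(6,i) p^i (1−p)^{6−i} with p = 0.864
C(6,3)·0.864^3·0.136^3 = 0.032448
C(6,4)·0.864^4·0.136^2 = 0.154605
C(6,5)·0.864^5·0.136^1 = 0.392879
C(6,6)·0.864^6·0.136^0 = 0.415990
Sum = 0.9959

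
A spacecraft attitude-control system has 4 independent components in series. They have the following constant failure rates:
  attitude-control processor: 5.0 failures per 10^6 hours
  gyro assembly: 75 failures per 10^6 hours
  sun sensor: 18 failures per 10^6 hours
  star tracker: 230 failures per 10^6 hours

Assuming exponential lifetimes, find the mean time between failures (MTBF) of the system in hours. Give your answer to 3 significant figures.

3050

Series of exponential components: λ_sys = Σ λ_i
λ_sys = 0.0000050 + 0.000075 + 0.000018 + 0.00023 = 3.2800e-04 /h
MTBF = 1 / λ_sys = 3050 h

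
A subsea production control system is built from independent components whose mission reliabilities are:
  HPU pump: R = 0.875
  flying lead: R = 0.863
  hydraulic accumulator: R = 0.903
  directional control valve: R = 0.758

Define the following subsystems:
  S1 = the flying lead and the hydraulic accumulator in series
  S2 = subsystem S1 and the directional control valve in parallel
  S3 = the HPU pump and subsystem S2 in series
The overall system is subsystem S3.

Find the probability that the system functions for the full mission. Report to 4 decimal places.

0.8283

Series (flying lead and hydraulic accumulator): 0.863000 × 0.903000 = 0.779289
Parallel ([0.779289] and directional control valve): 1 − (1 − 0.779289)(1 − 0.758000) = 0.946588
Series (HPU pump and [0.946588]): 0.875000 × 0.946588 = 0.8283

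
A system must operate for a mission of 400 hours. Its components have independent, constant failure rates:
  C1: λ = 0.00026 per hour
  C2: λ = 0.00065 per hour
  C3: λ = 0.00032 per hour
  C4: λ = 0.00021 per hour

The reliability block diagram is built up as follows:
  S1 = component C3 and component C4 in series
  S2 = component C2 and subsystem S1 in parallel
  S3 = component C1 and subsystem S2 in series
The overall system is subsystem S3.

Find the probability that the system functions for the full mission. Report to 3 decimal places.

0.862

R(C1) = exp(−0.00026 × 400) = 0.90123
R(C2) = exp(−0.00065 × 400) = 0.77105
R(C3) = exp(−0.00032 × 400) = 0.87985
R(C4) = exp(−0.00021 × 400) = 0.91943
Series (C3 and C4): 0.87985 × 0.91943 = 0.80896
Parallel (C2 and [0.80896]): 1 − (1 − 0.77105)(1 − 0.80896) = 0.95626
Series (C1 and [0.95626]): 0.90123 × 0.95626 = 0.862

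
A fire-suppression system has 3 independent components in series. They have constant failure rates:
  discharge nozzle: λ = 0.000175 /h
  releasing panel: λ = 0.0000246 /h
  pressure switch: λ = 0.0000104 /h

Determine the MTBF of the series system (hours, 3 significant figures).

4760

Series of exponential components: λ_sys = Σ λ_i
λ_sys = 0.000175 + 0.0000246 + 0.0000104 = 2.1000e-04 /h
MTBF = 1 / λ_sys = 4760 h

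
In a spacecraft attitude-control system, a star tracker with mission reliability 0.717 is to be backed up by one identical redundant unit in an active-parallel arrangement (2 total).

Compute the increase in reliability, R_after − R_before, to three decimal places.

R_before = 0.717
R_after = 1 − (1 − 0.717)^2 = 0.920
ΔR = 0.920 − 0.717 = 0.203

0.203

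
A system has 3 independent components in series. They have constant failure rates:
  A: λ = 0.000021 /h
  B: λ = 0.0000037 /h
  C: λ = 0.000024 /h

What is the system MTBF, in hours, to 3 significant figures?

20500

Series of exponential components: λ_sys = Σ λ_i
λ_sys = 0.000021 + 0.0000037 + 0.000024 = 4.8700e-05 /h
MTBF = 1 / λ_sys = 20500 h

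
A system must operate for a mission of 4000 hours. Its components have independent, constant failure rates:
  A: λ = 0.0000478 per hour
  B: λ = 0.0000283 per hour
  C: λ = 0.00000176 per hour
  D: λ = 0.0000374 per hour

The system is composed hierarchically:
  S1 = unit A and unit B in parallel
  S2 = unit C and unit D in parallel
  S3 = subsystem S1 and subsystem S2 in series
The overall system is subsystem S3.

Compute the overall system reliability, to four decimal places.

0.9804

R(A) = exp(−0.0000478 × 4000) = 0.825967
R(B) = exp(−0.0000283 × 4000) = 0.892972
R(C) = exp(−0.00000176 × 4000) = 0.992985
R(D) = exp(−0.0000374 × 4000) = 0.861052
Parallel (A and B): 1 − (1 − 0.825967)(1 − 0.892972) = 0.981374
Parallel (C and D): 1 − (1 − 0.992985)(1 − 0.861052) = 0.999025
Series ([0.981374] and [0.999025]): 0.981374 × 0.999025 = 0.9804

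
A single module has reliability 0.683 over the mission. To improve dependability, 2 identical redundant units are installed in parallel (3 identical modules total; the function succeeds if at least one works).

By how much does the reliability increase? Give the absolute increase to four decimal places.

0.2851

R_before = 0.683
R_after = 1 − (1 − 0.683)^3 = 0.9681
ΔR = 0.9681 − 0.683 = 0.2851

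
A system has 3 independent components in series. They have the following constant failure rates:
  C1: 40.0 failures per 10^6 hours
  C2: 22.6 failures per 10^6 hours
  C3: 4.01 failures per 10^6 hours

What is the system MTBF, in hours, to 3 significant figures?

Series of exponential components: λ_sys = Σ λ_i
λ_sys = 0.0000400 + 0.0000226 + 0.00000401 = 6.6610e-05 /h
MTBF = 1 / λ_sys = 15000 h

15000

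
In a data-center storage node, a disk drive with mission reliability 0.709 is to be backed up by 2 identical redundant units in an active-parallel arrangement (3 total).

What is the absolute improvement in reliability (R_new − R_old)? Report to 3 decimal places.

R_before = 0.709
R_after = 1 − (1 − 0.709)^3 = 0.975
ΔR = 0.975 − 0.709 = 0.266

0.266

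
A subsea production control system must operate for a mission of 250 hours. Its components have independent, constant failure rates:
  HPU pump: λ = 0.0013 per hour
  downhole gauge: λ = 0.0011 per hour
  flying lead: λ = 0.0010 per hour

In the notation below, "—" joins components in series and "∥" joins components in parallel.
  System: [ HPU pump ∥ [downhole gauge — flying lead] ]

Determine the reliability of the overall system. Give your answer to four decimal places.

0.8867

R(HPU pump) = exp(−0.0013 × 250) = 0.722527
R(downhole gauge) = exp(−0.0011 × 250) = 0.759572
R(flying lead) = exp(−0.0010 × 250) = 0.778801
Series (downhole gauge and flying lead): 0.759572 × 0.778801 = 0.591555
Parallel (HPU pump and [0.591555]): 1 − (1 − 0.722527)(1 − 0.591555) = 0.8867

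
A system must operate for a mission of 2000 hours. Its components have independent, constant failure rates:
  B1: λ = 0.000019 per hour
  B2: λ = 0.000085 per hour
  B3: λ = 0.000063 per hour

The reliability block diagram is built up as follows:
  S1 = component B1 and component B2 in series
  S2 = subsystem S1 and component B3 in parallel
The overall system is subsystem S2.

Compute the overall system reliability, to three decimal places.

0.978

R(B1) = exp(−0.000019 × 2000) = 0.96271
R(B2) = exp(−0.000085 × 2000) = 0.84366
R(B3) = exp(−0.000063 × 2000) = 0.88161
Series (B1 and B2): 0.96271 × 0.84366 = 0.81220
Parallel ([0.81220] and B3): 1 − (1 − 0.81220)(1 − 0.88161) = 0.978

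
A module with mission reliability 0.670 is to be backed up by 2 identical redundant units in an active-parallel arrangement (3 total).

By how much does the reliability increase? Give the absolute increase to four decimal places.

R_before = 0.670
R_after = 1 − (1 − 0.670)^3 = 0.9641
ΔR = 0.9641 − 0.670 = 0.2941

0.2941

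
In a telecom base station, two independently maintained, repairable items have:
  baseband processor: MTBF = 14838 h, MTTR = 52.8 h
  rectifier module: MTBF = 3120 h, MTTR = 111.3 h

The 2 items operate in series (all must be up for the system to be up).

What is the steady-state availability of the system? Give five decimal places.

0.96213

A(baseband processor) = MTBF/(MTBF+MTTR) = 14838/(14838+52.8) = 0.996454
A(rectifier module) = MTBF/(MTBF+MTTR) = 3120/(3120+111.3) = 0.965556
Series availability: 0.996454 × 0.965556 = 0.96213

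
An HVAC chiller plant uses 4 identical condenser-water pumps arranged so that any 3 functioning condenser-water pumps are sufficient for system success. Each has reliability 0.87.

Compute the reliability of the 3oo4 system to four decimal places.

R = Σ_{i=3}^{4} C(4,i) p^i (1−p)^{4−i} with p = 0.87
C(4,3)·0.87^3·0.13^1 = 0.342422
C(4,4)·0.87^4·0.13^0 = 0.572898
Sum = 0.9153

0.9153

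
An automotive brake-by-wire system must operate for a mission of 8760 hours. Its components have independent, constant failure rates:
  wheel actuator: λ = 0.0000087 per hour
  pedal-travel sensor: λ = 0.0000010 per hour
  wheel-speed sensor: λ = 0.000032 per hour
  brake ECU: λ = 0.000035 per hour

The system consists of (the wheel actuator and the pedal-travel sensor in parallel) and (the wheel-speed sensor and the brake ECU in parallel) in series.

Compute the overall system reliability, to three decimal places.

0.935

R(wheel actuator) = exp(−0.0000087 × 8760) = 0.92662
R(pedal-travel sensor) = exp(−0.0000010 × 8760) = 0.99128
R(wheel-speed sensor) = exp(−0.000032 × 8760) = 0.75554
R(brake ECU) = exp(−0.000035 × 8760) = 0.73594
Parallel (wheel actuator and pedal-travel sensor): 1 − (1 − 0.92662)(1 − 0.99128) = 0.99936
Parallel (wheel-speed sensor and brake ECU): 1 − (1 − 0.75554)(1 − 0.73594) = 0.93545
Series ([0.99936] and [0.93545]): 0.99936 × 0.93545 = 0.935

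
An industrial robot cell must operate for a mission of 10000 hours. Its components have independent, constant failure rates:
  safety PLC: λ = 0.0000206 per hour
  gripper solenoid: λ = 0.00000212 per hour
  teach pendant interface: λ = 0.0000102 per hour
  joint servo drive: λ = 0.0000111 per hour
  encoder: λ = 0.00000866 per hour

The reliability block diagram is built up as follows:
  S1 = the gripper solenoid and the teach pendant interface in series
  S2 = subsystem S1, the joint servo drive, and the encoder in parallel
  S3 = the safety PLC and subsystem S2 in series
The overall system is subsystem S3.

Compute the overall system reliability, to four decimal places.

R(safety PLC) = exp(−0.0000206 × 10000) = 0.813833
R(gripper solenoid) = exp(−0.00000212 × 10000) = 0.979023
R(teach pendant interface) = exp(−0.0000102 × 10000) = 0.903030
R(joint servo drive) = exp(−0.0000111 × 10000) = 0.894939
R(encoder) = exp(−0.00000866 × 10000) = 0.917044
Series (gripper solenoid and teach pendant interface): 0.979023 × 0.903030 = 0.884087
Parallel ([0.884087], joint servo drive, and encoder): 1 − (1 − 0.884087)(1 − 0.894939)(1 − 0.917044) = 0.998990
Series (safety PLC and [0.998990]): 0.813833 × 0.998990 = 0.8130

0.8130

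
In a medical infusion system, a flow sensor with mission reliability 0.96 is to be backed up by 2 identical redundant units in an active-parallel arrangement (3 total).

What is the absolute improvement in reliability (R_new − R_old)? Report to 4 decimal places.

0.0399

R_before = 0.96
R_after = 1 − (1 − 0.96)^3 = 0.9999
ΔR = 0.9999 − 0.96 = 0.0399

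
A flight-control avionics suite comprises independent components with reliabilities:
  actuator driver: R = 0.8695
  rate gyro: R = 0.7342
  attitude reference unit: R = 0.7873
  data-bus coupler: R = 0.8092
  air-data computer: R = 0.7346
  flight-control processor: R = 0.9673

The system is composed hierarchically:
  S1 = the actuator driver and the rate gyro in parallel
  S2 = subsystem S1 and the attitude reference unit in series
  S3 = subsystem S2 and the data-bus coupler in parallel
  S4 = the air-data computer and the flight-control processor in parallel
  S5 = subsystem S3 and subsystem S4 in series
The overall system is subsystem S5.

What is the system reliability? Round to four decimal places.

0.9459

Parallel (actuator driver and rate gyro): 1 − (1 − 0.869500)(1 − 0.734200) = 0.965313
Series ([0.965313] and attitude reference unit): 0.965313 × 0.787300 = 0.759991
Parallel ([0.759991] and data-bus coupler): 1 − (1 − 0.759991)(1 − 0.809200) = 0.954206
Parallel (air-data computer and flight-control processor): 1 − (1 − 0.734600)(1 − 0.967300) = 0.991321
Series ([0.954206] and [0.991321]): 0.954206 × 0.991321 = 0.9459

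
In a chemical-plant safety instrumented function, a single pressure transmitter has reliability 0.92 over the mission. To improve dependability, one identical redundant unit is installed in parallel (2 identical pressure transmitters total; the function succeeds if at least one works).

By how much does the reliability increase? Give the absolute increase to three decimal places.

R_before = 0.92
R_after = 1 − (1 − 0.92)^2 = 0.994
ΔR = 0.994 − 0.92 = 0.074

0.074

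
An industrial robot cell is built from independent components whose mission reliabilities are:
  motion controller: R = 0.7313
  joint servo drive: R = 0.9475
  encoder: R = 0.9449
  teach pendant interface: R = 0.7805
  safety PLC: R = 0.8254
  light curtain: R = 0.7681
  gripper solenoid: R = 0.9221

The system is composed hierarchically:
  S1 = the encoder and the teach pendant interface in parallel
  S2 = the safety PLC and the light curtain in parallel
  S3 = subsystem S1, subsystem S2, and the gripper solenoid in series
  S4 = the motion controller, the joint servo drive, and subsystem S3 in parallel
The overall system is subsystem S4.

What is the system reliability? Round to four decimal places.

Parallel (encoder and teach pendant interface): 1 − (1 − 0.944900)(1 − 0.780500) = 0.987906
Parallel (safety PLC and light curtain): 1 − (1 − 0.825400)(1 − 0.768100) = 0.959510
Series ([0.987906], [0.959510], and gripper solenoid): 0.987906 × 0.959510 × 0.922100 = 0.874064
Parallel (motion controller, joint servo drive, and [0.874064]): 1 − (1 − 0.731300)(1 − 0.947500)(1 − 0.874064) = 0.9982

0.9982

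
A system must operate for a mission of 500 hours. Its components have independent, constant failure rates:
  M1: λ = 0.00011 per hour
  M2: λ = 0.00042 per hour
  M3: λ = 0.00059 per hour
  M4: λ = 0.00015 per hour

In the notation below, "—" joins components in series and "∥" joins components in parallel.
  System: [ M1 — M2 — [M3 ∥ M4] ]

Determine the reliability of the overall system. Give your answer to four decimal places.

0.7530

R(M1) = exp(−0.00011 × 500) = 0.946485
R(M2) = exp(−0.00042 × 500) = 0.810584
R(M3) = exp(−0.00059 × 500) = 0.744532
R(M4) = exp(−0.00015 × 500) = 0.927743
Parallel (M3 and M4): 1 − (1 − 0.744532)(1 − 0.927743) = 0.981541
Series (M1, M2, and [0.981541]): 0.946485 × 0.810584 × 0.981541 = 0.7530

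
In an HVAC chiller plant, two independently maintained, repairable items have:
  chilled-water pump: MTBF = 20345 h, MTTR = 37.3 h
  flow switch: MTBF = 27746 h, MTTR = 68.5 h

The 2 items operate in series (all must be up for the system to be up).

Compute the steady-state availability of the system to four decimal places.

0.9957

A(chilled-water pump) = MTBF/(MTBF+MTTR) = 20345/(20345+37.3) = 0.998170
A(flow switch) = MTBF/(MTBF+MTTR) = 27746/(27746+68.5) = 0.997537
Series availability: 0.998170 × 0.997537 = 0.9957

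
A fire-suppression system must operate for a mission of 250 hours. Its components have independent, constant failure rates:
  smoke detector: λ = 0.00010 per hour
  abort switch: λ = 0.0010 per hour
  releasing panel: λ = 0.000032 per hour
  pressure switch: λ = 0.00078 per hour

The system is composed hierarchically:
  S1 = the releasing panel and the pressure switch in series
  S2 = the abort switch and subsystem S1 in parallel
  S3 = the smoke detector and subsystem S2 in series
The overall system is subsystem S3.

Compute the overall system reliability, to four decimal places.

0.9357

R(smoke detector) = exp(−0.00010 × 250) = 0.975310
R(abort switch) = exp(−0.0010 × 250) = 0.778801
R(releasing panel) = exp(−0.000032 × 250) = 0.992032
R(pressure switch) = exp(−0.00078 × 250) = 0.822835
Series (releasing panel and pressure switch): 0.992032 × 0.822835 = 0.816279
Parallel (abort switch and [0.816279]): 1 − (1 − 0.778801)(1 − 0.816279) = 0.959361
Series (smoke detector and [0.959361]): 0.975310 × 0.959361 = 0.9357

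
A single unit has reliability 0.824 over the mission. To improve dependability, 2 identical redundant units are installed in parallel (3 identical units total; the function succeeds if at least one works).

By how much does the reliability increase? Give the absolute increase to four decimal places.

R_before = 0.824
R_after = 1 − (1 − 0.824)^3 = 0.9945
ΔR = 0.9945 − 0.824 = 0.1705

0.1705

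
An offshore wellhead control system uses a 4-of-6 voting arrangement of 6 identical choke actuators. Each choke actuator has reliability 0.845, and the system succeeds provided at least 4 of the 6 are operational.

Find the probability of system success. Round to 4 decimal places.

R = Σ_{i=4}^{6} C(6,i) p^i (1−p)^{6−i} with p = 0.845
C(6,4)·0.845^4·0.155^2 = 0.183731
C(6,5)·0.845^5·0.155^1 = 0.400651
C(6,6)·0.845^6·0.155^0 = 0.364033
Sum = 0.9484

0.9484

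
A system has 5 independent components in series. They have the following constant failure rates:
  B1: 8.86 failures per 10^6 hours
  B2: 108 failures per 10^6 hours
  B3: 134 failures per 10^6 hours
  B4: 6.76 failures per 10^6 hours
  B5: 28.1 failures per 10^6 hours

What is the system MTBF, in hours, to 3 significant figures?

Series of exponential components: λ_sys = Σ λ_i
λ_sys = 0.00000886 + 0.000108 + 0.000134 + 0.00000676 + 0.0000281 = 2.8572e-04 /h
MTBF = 1 / λ_sys = 3500 h

3500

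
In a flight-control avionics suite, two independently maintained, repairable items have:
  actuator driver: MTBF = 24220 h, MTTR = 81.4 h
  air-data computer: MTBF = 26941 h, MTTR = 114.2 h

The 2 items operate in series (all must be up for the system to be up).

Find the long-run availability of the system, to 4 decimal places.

0.9924

A(actuator driver) = MTBF/(MTBF+MTTR) = 24220/(24220+81.4) = 0.996650
A(air-data computer) = MTBF/(MTBF+MTTR) = 26941/(26941+114.2) = 0.995779
Series availability: 0.996650 × 0.995779 = 0.9924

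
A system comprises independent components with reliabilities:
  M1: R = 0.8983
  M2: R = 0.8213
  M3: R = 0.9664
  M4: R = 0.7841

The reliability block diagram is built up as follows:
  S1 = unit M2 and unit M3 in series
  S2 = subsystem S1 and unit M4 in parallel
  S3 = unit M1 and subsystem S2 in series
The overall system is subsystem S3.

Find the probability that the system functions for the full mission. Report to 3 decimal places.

Series (M2 and M3): 0.82130 × 0.96640 = 0.79370
Parallel ([0.79370] and M4): 1 − (1 − 0.79370)(1 − 0.78410) = 0.95546
Series (M1 and [0.95546]): 0.89830 × 0.95546 = 0.858

0.858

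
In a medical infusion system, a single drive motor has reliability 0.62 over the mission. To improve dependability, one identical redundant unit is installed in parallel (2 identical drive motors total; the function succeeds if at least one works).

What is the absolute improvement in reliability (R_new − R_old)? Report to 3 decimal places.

R_before = 0.62
R_after = 1 − (1 − 0.62)^2 = 0.856
ΔR = 0.856 − 0.62 = 0.236

0.236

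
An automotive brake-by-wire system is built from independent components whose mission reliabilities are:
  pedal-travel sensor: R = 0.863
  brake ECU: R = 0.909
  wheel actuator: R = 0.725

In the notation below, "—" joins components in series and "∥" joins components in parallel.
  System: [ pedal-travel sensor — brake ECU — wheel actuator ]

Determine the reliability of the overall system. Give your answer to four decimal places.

Series (pedal-travel sensor, brake ECU, and wheel actuator): 0.863000 × 0.909000 × 0.725000 = 0.5687

0.5687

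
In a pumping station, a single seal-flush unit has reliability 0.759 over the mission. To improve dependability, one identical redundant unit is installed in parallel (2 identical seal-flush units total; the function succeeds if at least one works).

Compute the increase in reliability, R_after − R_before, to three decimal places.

0.183

R_before = 0.759
R_after = 1 − (1 − 0.759)^2 = 0.942
ΔR = 0.942 − 0.759 = 0.183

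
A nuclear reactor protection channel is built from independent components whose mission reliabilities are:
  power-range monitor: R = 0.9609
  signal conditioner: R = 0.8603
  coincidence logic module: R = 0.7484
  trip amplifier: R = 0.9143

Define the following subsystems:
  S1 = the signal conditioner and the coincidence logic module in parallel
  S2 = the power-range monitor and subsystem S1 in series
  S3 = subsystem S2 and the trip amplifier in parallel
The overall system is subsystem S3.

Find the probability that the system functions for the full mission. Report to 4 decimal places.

Parallel (signal conditioner and coincidence logic module): 1 − (1 − 0.860300)(1 − 0.748400) = 0.964851
Series (power-range monitor and [0.964851]): 0.960900 × 0.964851 = 0.927125
Parallel ([0.927125] and trip amplifier): 1 − (1 − 0.927125)(1 − 0.914300) = 0.9938

0.9938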